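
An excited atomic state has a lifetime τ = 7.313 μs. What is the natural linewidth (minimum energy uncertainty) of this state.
45.003 peV

Using the energy-time uncertainty principle:
ΔEΔt ≥ ℏ/2

The lifetime τ represents the time uncertainty Δt.
The natural linewidth (minimum energy uncertainty) is:

ΔE = ℏ/(2τ)
ΔE = (1.055e-34 J·s) / (2 × 7.313e-06 s)
ΔE = 7.210e-30 J = 45.003 peV

This natural linewidth limits the precision of spectroscopic measurements.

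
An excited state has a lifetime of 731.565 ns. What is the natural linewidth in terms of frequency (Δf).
108.777 kHz

Using the energy-time uncertainty principle and E = hf:
ΔEΔt ≥ ℏ/2
hΔf·Δt ≥ ℏ/2

The minimum frequency uncertainty is:
Δf = ℏ/(2hτ) = 1/(4πτ)
Δf = 1/(4π × 7.316e-07 s)
Δf = 1.088e+05 Hz = 108.777 kHz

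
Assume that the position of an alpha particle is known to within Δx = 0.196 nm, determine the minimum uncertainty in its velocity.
40.487 m/s

Using the Heisenberg uncertainty principle and Δp = mΔv:
ΔxΔp ≥ ℏ/2
Δx(mΔv) ≥ ℏ/2

The minimum uncertainty in velocity is:
Δv_min = ℏ/(2mΔx)
Δv_min = (1.055e-34 J·s) / (2 × 6.645e-27 kg × 1.960e-10 m)
Δv_min = 4.049e+01 m/s = 40.487 m/s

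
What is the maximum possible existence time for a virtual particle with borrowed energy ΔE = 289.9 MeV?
1.135 ys

Using the energy-time uncertainty principle:
ΔEΔt ≥ ℏ/2

For a virtual particle borrowing energy ΔE, the maximum lifetime is:
Δt_max = ℏ/(2ΔE)

Converting energy:
ΔE = 289.9 MeV = 4.645e-11 J

Δt_max = (1.055e-34 J·s) / (2 × 4.645e-11 J)
Δt_max = 1.135e-24 s = 1.135 ys

Virtual particles with higher borrowed energy exist for shorter times.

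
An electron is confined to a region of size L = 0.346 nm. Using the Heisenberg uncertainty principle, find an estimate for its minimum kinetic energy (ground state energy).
79.563 meV

Using the uncertainty principle to estimate ground state energy:

1. The position uncertainty is approximately the confinement size:
   Δx ≈ L = 3.460e-10 m

2. From ΔxΔp ≥ ℏ/2, the minimum momentum uncertainty is:
   Δp ≈ ℏ/(2L) = 1.524e-25 kg·m/s

3. The kinetic energy is approximately:
   KE ≈ (Δp)²/(2m) = (1.524e-25)²/(2 × 9.109e-31 kg)
   KE ≈ 1.275e-20 J = 79.563 meV

This is an order-of-magnitude estimate of the ground state energy.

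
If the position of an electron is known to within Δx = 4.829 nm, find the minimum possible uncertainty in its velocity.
11.987 km/s

Using the Heisenberg uncertainty principle and Δp = mΔv:
ΔxΔp ≥ ℏ/2
Δx(mΔv) ≥ ℏ/2

The minimum uncertainty in velocity is:
Δv_min = ℏ/(2mΔx)
Δv_min = (1.055e-34 J·s) / (2 × 9.109e-31 kg × 4.829e-09 m)
Δv_min = 1.199e+04 m/s = 11.987 km/s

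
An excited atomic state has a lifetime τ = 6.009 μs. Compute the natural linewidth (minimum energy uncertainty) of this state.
54.769 peV

Using the energy-time uncertainty principle:
ΔEΔt ≥ ℏ/2

The lifetime τ represents the time uncertainty Δt.
The natural linewidth (minimum energy uncertainty) is:

ΔE = ℏ/(2τ)
ΔE = (1.055e-34 J·s) / (2 × 6.009e-06 s)
ΔE = 8.775e-30 J = 54.769 peV

This natural linewidth limits the precision of spectroscopic measurements.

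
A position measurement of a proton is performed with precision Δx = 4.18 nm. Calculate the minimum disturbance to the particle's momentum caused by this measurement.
1.261 × 10^-26 kg·m/s

The uncertainty principle implies that measuring position disturbs momentum:
ΔxΔp ≥ ℏ/2

When we measure position with precision Δx, we necessarily introduce a momentum uncertainty:
Δp ≥ ℏ/(2Δx)
Δp_min = (1.055e-34 J·s) / (2 × 4.180e-09 m)
Δp_min = 1.261e-26 kg·m/s

The more precisely we measure position, the greater the momentum disturbance.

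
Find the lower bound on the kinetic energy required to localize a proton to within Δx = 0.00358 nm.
404.751 meV

Localizing a particle requires giving it sufficient momentum uncertainty:

1. From uncertainty principle: Δp ≥ ℏ/(2Δx)
   Δp_min = (1.055e-34 J·s) / (2 × 3.580e-12 m)
   Δp_min = 1.473e-23 kg·m/s

2. This momentum uncertainty corresponds to kinetic energy:
   KE ≈ (Δp)²/(2m) = (1.473e-23)²/(2 × 1.673e-27 kg)
   KE = 6.485e-20 J = 404.751 meV

Tighter localization requires more energy.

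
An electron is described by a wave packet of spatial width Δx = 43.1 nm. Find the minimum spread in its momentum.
1.223 × 10^-27 kg·m/s

For a wave packet, the spatial width Δx and momentum spread Δp are related by the uncertainty principle:
ΔxΔp ≥ ℏ/2

The minimum momentum spread is:
Δp_min = ℏ/(2Δx)
Δp_min = (1.055e-34 J·s) / (2 × 4.310e-08 m)
Δp_min = 1.223e-27 kg·m/s

A wave packet cannot have both a well-defined position and well-defined momentum.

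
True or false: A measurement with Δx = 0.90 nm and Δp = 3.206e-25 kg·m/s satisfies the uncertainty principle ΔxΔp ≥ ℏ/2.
Yes, it satisfies the uncertainty principle.

Calculate the product ΔxΔp:
ΔxΔp = (9.000e-10 m) × (3.206e-25 kg·m/s)
ΔxΔp = 2.885e-34 J·s

Compare to the minimum allowed value ℏ/2:
ℏ/2 = 5.273e-35 J·s

Since ΔxΔp = 2.885e-34 J·s ≥ 5.273e-35 J·s = ℏ/2,
the measurement satisfies the uncertainty principle.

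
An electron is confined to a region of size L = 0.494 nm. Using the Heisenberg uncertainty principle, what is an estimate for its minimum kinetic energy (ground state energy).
39.031 meV

Using the uncertainty principle to estimate ground state energy:

1. The position uncertainty is approximately the confinement size:
   Δx ≈ L = 4.940e-10 m

2. From ΔxΔp ≥ ℏ/2, the minimum momentum uncertainty is:
   Δp ≈ ℏ/(2L) = 1.067e-25 kg·m/s

3. The kinetic energy is approximately:
   KE ≈ (Δp)²/(2m) = (1.067e-25)²/(2 × 9.109e-31 kg)
   KE ≈ 6.253e-21 J = 39.031 meV

This is an order-of-magnitude estimate of the ground state energy.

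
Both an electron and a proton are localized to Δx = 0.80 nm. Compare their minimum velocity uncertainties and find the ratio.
The electron has the larger minimum velocity uncertainty, by a ratio of 1836.2.

For both particles, Δp_min = ℏ/(2Δx) = 6.591e-26 kg·m/s (same for both).

The velocity uncertainty is Δv = Δp/m:
- electron: Δv = 6.591e-26 / 9.109e-31 = 7.235e+04 m/s = 72.355 km/s
- proton: Δv = 6.591e-26 / 1.673e-27 = 3.941e+01 m/s = 39.406 m/s

Ratio: 7.235e+04 / 3.941e+01 = 1836.2

The lighter particle has larger velocity uncertainty because Δv ∝ 1/m.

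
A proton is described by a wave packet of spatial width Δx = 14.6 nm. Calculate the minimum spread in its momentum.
3.612 × 10^-27 kg·m/s

For a wave packet, the spatial width Δx and momentum spread Δp are related by the uncertainty principle:
ΔxΔp ≥ ℏ/2

The minimum momentum spread is:
Δp_min = ℏ/(2Δx)
Δp_min = (1.055e-34 J·s) / (2 × 1.460e-08 m)
Δp_min = 3.612e-27 kg·m/s

A wave packet cannot have both a well-defined position and well-defined momentum.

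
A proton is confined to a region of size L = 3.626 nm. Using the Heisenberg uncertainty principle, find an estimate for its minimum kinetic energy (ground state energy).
394.547 neV

Using the uncertainty principle to estimate ground state energy:

1. The position uncertainty is approximately the confinement size:
   Δx ≈ L = 3.626e-09 m

2. From ΔxΔp ≥ ℏ/2, the minimum momentum uncertainty is:
   Δp ≈ ℏ/(2L) = 1.454e-26 kg·m/s

3. The kinetic energy is approximately:
   KE ≈ (Δp)²/(2m) = (1.454e-26)²/(2 × 1.673e-27 kg)
   KE ≈ 6.321e-26 J = 394.547 neV

This is an order-of-magnitude estimate of the ground state energy.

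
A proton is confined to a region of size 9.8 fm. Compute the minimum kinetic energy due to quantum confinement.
54.013 keV

Using the uncertainty principle:

1. Position uncertainty: Δx ≈ 9.800e-15 m
2. Minimum momentum uncertainty: Δp = ℏ/(2Δx) = 5.380e-21 kg·m/s
3. Minimum kinetic energy:
   KE = (Δp)²/(2m) = (5.380e-21)²/(2 × 1.673e-27 kg)
   KE = 8.654e-15 J = 54.013 keV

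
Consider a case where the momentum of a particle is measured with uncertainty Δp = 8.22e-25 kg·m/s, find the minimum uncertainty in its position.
64.147 pm

Using the Heisenberg uncertainty principle:
ΔxΔp ≥ ℏ/2

The minimum uncertainty in position is:
Δx_min = ℏ/(2Δp)
Δx_min = (1.055e-34 J·s) / (2 × 8.220e-25 kg·m/s)
Δx_min = 6.415e-11 m = 64.147 pm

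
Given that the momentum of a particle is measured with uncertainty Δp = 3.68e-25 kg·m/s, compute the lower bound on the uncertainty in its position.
143.284 pm

Using the Heisenberg uncertainty principle:
ΔxΔp ≥ ℏ/2

The minimum uncertainty in position is:
Δx_min = ℏ/(2Δp)
Δx_min = (1.055e-34 J·s) / (2 × 3.680e-25 kg·m/s)
Δx_min = 1.433e-10 m = 143.284 pm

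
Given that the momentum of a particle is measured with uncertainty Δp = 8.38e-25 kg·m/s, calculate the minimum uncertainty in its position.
62.922 pm

Using the Heisenberg uncertainty principle:
ΔxΔp ≥ ℏ/2

The minimum uncertainty in position is:
Δx_min = ℏ/(2Δp)
Δx_min = (1.055e-34 J·s) / (2 × 8.380e-25 kg·m/s)
Δx_min = 6.292e-11 m = 62.922 pm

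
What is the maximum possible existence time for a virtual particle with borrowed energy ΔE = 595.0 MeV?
5.531 × 10^-25 s

Using the energy-time uncertainty principle:
ΔEΔt ≥ ℏ/2

For a virtual particle borrowing energy ΔE, the maximum lifetime is:
Δt_max = ℏ/(2ΔE)

Converting energy:
ΔE = 595.0 MeV = 9.533e-11 J

Δt_max = (1.055e-34 J·s) / (2 × 9.533e-11 J)
Δt_max = 5.531e-25 s = 5.531 × 10^-25 s

Virtual particles with higher borrowed energy exist for shorter times.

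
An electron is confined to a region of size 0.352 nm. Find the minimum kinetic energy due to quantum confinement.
76.874 meV

Using the uncertainty principle:

1. Position uncertainty: Δx ≈ 3.520e-10 m
2. Minimum momentum uncertainty: Δp = ℏ/(2Δx) = 1.498e-25 kg·m/s
3. Minimum kinetic energy:
   KE = (Δp)²/(2m) = (1.498e-25)²/(2 × 9.109e-31 kg)
   KE = 1.232e-20 J = 76.874 meV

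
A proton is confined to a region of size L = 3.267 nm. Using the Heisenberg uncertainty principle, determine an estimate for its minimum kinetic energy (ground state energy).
486.022 neV

Using the uncertainty principle to estimate ground state energy:

1. The position uncertainty is approximately the confinement size:
   Δx ≈ L = 3.267e-09 m

2. From ΔxΔp ≥ ℏ/2, the minimum momentum uncertainty is:
   Δp ≈ ℏ/(2L) = 1.614e-26 kg·m/s

3. The kinetic energy is approximately:
   KE ≈ (Δp)²/(2m) = (1.614e-26)²/(2 × 1.673e-27 kg)
   KE ≈ 7.787e-26 J = 486.022 neV

This is an order-of-magnitude estimate of the ground state energy.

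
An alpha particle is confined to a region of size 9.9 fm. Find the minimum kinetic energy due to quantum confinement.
13.323 keV

Using the uncertainty principle:

1. Position uncertainty: Δx ≈ 9.900e-15 m
2. Minimum momentum uncertainty: Δp = ℏ/(2Δx) = 5.326e-21 kg·m/s
3. Minimum kinetic energy:
   KE = (Δp)²/(2m) = (5.326e-21)²/(2 × 6.645e-27 kg)
   KE = 2.135e-15 J = 13.323 keV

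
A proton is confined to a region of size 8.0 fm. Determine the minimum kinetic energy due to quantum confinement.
81.054 keV

Using the uncertainty principle:

1. Position uncertainty: Δx ≈ 8.000e-15 m
2. Minimum momentum uncertainty: Δp = ℏ/(2Δx) = 6.591e-21 kg·m/s
3. Minimum kinetic energy:
   KE = (Δp)²/(2m) = (6.591e-21)²/(2 × 1.673e-27 kg)
   KE = 1.299e-14 J = 81.054 keV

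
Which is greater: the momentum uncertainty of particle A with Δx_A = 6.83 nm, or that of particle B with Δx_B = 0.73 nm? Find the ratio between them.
Particle B has the larger minimum momentum uncertainty, by a factor of 9.36.

For each particle, the minimum momentum uncertainty is Δp_min = ℏ/(2Δx):

Particle A: Δp_A = ℏ/(2×6.830e-09 m) = 7.720e-27 kg·m/s
Particle B: Δp_B = ℏ/(2×7.300e-10 m) = 7.223e-26 kg·m/s

Ratio: Δp_B/Δp_A = 9.36

Since Δp_min ∝ 1/Δx, the particle with smaller position uncertainty (B) has larger momentum uncertainty.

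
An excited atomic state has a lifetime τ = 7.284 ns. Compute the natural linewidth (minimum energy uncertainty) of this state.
45.182 neV

Using the energy-time uncertainty principle:
ΔEΔt ≥ ℏ/2

The lifetime τ represents the time uncertainty Δt.
The natural linewidth (minimum energy uncertainty) is:

ΔE = ℏ/(2τ)
ΔE = (1.055e-34 J·s) / (2 × 7.284e-09 s)
ΔE = 7.239e-27 J = 45.182 neV

This natural linewidth limits the precision of spectroscopic measurements.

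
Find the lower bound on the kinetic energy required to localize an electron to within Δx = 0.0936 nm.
1.087 eV

Localizing a particle requires giving it sufficient momentum uncertainty:

1. From uncertainty principle: Δp ≥ ℏ/(2Δx)
   Δp_min = (1.055e-34 J·s) / (2 × 9.360e-11 m)
   Δp_min = 5.633e-25 kg·m/s

2. This momentum uncertainty corresponds to kinetic energy:
   KE ≈ (Δp)²/(2m) = (5.633e-25)²/(2 × 9.109e-31 kg)
   KE = 1.742e-19 J = 1.087 eV

Tighter localization requires more energy.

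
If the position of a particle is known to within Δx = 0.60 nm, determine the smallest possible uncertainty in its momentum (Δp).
8.788 × 10^-26 kg·m/s

Using the Heisenberg uncertainty principle:
ΔxΔp ≥ ℏ/2

The minimum uncertainty in momentum is:
Δp_min = ℏ/(2Δx)
Δp_min = (1.055e-34 J·s) / (2 × 6.000e-10 m)
Δp_min = 8.788e-26 kg·m/s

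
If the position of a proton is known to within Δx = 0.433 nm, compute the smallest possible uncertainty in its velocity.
72.805 m/s

Using the Heisenberg uncertainty principle and Δp = mΔv:
ΔxΔp ≥ ℏ/2
Δx(mΔv) ≥ ℏ/2

The minimum uncertainty in velocity is:
Δv_min = ℏ/(2mΔx)
Δv_min = (1.055e-34 J·s) / (2 × 1.673e-27 kg × 4.330e-10 m)
Δv_min = 7.280e+01 m/s = 72.805 m/s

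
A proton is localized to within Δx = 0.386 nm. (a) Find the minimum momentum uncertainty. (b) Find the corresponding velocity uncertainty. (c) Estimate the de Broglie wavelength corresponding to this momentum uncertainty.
(a) Δp_min = 1.366 × 10^-25 kg·m/s
(b) Δv_min = 81.670 m/s
(c) λ_dB = 4.851 nm

Step-by-step:

(a) From the uncertainty principle:
Δp_min = ℏ/(2Δx) = (1.055e-34 J·s)/(2 × 3.860e-10 m) = 1.366e-25 kg·m/s

(b) The velocity uncertainty:
Δv = Δp/m = (1.366e-25 kg·m/s)/(1.673e-27 kg) = 8.167e+01 m/s = 81.670 m/s

(c) The de Broglie wavelength for this momentum:
λ = h/p = (6.626e-34 J·s)/(1.366e-25 kg·m/s) = 4.851e-09 m = 4.851 nm

Note: The de Broglie wavelength is comparable to the localization size, as expected from wave-particle duality.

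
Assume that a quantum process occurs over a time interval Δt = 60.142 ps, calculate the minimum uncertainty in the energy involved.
5.472 μeV

Using the energy-time uncertainty principle:
ΔEΔt ≥ ℏ/2

The minimum uncertainty in energy is:
ΔE_min = ℏ/(2Δt)
ΔE_min = (1.055e-34 J·s) / (2 × 6.014e-11 s)
ΔE_min = 8.767e-25 J = 5.472 μeV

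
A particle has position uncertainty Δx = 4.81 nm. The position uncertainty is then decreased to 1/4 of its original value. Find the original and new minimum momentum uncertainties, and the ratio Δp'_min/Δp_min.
Original Δp_min = 1.096 × 10^-26 kg·m/s; new Δp'_min = 4.385 × 10^-26 kg·m/s; ratio Δp'_min/Δp_min = 4.

From the uncertainty principle ΔxΔp ≥ ℏ/2, the minimum momentum uncertainty is Δp_min = ℏ/(2Δx).

Original (Δx = 4.81 nm = 4.810e-09 m):
Δp_min = (1.055e-34 J·s)/(2 × 4.810e-09 m) = 1.096e-26 kg·m/s

When Δx → (1/4)Δx:
Δp'_min = ℏ/(2 × (1/4)Δx) = 4 × ℏ/(2Δx) = 4 × Δp_min
Δp'_min = 4 × 1.096e-26 kg·m/s = 4.385e-26 kg·m/s

Since Δp_min ∝ 1/Δx, when Δx is decreased to 1/4 of its original value, Δp_min increases to 4 times its original value.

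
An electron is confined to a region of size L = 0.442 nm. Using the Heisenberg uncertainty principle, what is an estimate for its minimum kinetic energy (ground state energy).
48.755 meV

Using the uncertainty principle to estimate ground state energy:

1. The position uncertainty is approximately the confinement size:
   Δx ≈ L = 4.420e-10 m

2. From ΔxΔp ≥ ℏ/2, the minimum momentum uncertainty is:
   Δp ≈ ℏ/(2L) = 1.193e-25 kg·m/s

3. The kinetic energy is approximately:
   KE ≈ (Δp)²/(2m) = (1.193e-25)²/(2 × 9.109e-31 kg)
   KE ≈ 7.811e-21 J = 48.755 meV

This is an order-of-magnitude estimate of the ground state energy.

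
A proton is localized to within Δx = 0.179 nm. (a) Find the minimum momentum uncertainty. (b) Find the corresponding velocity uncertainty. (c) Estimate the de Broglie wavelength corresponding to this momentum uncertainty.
(a) Δp_min = 2.946 × 10^-25 kg·m/s
(b) Δv_min = 176.115 m/s
(c) λ_dB = 2.249 nm

Step-by-step:

(a) From the uncertainty principle:
Δp_min = ℏ/(2Δx) = (1.055e-34 J·s)/(2 × 1.790e-10 m) = 2.946e-25 kg·m/s

(b) The velocity uncertainty:
Δv = Δp/m = (2.946e-25 kg·m/s)/(1.673e-27 kg) = 1.761e+02 m/s = 176.115 m/s

(c) The de Broglie wavelength for this momentum:
λ = h/p = (6.626e-34 J·s)/(2.946e-25 kg·m/s) = 2.249e-09 m = 2.249 nm

Note: The de Broglie wavelength is comparable to the localization size, as expected from wave-particle duality.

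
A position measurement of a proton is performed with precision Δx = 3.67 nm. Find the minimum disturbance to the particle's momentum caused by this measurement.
1.437 × 10^-26 kg·m/s

The uncertainty principle implies that measuring position disturbs momentum:
ΔxΔp ≥ ℏ/2

When we measure position with precision Δx, we necessarily introduce a momentum uncertainty:
Δp ≥ ℏ/(2Δx)
Δp_min = (1.055e-34 J·s) / (2 × 3.670e-09 m)
Δp_min = 1.437e-26 kg·m/s

The more precisely we measure position, the greater the momentum disturbance.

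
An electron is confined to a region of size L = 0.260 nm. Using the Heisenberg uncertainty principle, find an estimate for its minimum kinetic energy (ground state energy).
140.902 meV

Using the uncertainty principle to estimate ground state energy:

1. The position uncertainty is approximately the confinement size:
   Δx ≈ L = 2.600e-10 m

2. From ΔxΔp ≥ ℏ/2, the minimum momentum uncertainty is:
   Δp ≈ ℏ/(2L) = 2.028e-25 kg·m/s

3. The kinetic energy is approximately:
   KE ≈ (Δp)²/(2m) = (2.028e-25)²/(2 × 9.109e-31 kg)
   KE ≈ 2.257e-20 J = 140.902 meV

This is an order-of-magnitude estimate of the ground state energy.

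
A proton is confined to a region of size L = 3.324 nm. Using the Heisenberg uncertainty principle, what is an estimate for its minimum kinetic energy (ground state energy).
469.496 neV

Using the uncertainty principle to estimate ground state energy:

1. The position uncertainty is approximately the confinement size:
   Δx ≈ L = 3.324e-09 m

2. From ΔxΔp ≥ ℏ/2, the minimum momentum uncertainty is:
   Δp ≈ ℏ/(2L) = 1.586e-26 kg·m/s

3. The kinetic energy is approximately:
   KE ≈ (Δp)²/(2m) = (1.586e-26)²/(2 × 1.673e-27 kg)
   KE ≈ 7.522e-26 J = 469.496 neV

This is an order-of-magnitude estimate of the ground state energy.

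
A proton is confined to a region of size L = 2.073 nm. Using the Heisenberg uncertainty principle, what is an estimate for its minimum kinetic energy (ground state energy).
1.207 μeV

Using the uncertainty principle to estimate ground state energy:

1. The position uncertainty is approximately the confinement size:
   Δx ≈ L = 2.073e-09 m

2. From ΔxΔp ≥ ℏ/2, the minimum momentum uncertainty is:
   Δp ≈ ℏ/(2L) = 2.544e-26 kg·m/s

3. The kinetic energy is approximately:
   KE ≈ (Δp)²/(2m) = (2.544e-26)²/(2 × 1.673e-27 kg)
   KE ≈ 1.934e-25 J = 1.207 μeV

This is an order-of-magnitude estimate of the ground state energy.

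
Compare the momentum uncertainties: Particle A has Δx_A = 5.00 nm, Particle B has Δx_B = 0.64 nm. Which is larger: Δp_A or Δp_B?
Particle B has the larger minimum momentum uncertainty, by a factor of 7.81.

For each particle, the minimum momentum uncertainty is Δp_min = ℏ/(2Δx):

Particle A: Δp_A = ℏ/(2×5.000e-09 m) = 1.055e-26 kg·m/s
Particle B: Δp_B = ℏ/(2×6.400e-10 m) = 8.239e-26 kg·m/s

Ratio: Δp_B/Δp_A = 7.81

Since Δp_min ∝ 1/Δx, the particle with smaller position uncertainty (B) has larger momentum uncertainty.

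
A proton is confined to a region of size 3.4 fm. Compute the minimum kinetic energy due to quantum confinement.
448.742 keV

Using the uncertainty principle:

1. Position uncertainty: Δx ≈ 3.400e-15 m
2. Minimum momentum uncertainty: Δp = ℏ/(2Δx) = 1.551e-20 kg·m/s
3. Minimum kinetic energy:
   KE = (Δp)²/(2m) = (1.551e-20)²/(2 × 1.673e-27 kg)
   KE = 7.190e-14 J = 448.742 keV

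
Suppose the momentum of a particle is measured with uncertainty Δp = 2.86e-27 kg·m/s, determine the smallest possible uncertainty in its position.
18.437 nm

Using the Heisenberg uncertainty principle:
ΔxΔp ≥ ℏ/2

The minimum uncertainty in position is:
Δx_min = ℏ/(2Δp)
Δx_min = (1.055e-34 J·s) / (2 × 2.860e-27 kg·m/s)
Δx_min = 1.844e-08 m = 18.437 nm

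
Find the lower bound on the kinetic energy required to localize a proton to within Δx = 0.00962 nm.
56.054 meV

Localizing a particle requires giving it sufficient momentum uncertainty:

1. From uncertainty principle: Δp ≥ ℏ/(2Δx)
   Δp_min = (1.055e-34 J·s) / (2 × 9.620e-12 m)
   Δp_min = 5.481e-24 kg·m/s

2. This momentum uncertainty corresponds to kinetic energy:
   KE ≈ (Δp)²/(2m) = (5.481e-24)²/(2 × 1.673e-27 kg)
   KE = 8.981e-21 J = 56.054 meV

Tighter localization requires more energy.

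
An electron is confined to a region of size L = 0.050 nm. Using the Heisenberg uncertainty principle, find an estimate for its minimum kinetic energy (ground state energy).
3.810 eV

Using the uncertainty principle to estimate ground state energy:

1. The position uncertainty is approximately the confinement size:
   Δx ≈ L = 5.000e-11 m

2. From ΔxΔp ≥ ℏ/2, the minimum momentum uncertainty is:
   Δp ≈ ℏ/(2L) = 1.055e-24 kg·m/s

3. The kinetic energy is approximately:
   KE ≈ (Δp)²/(2m) = (1.055e-24)²/(2 × 9.109e-31 kg)
   KE ≈ 6.104e-19 J = 3.810 eV

This is an order-of-magnitude estimate of the ground state energy.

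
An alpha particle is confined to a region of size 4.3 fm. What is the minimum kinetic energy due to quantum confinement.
70.622 keV

Using the uncertainty principle:

1. Position uncertainty: Δx ≈ 4.300e-15 m
2. Minimum momentum uncertainty: Δp = ℏ/(2Δx) = 1.226e-20 kg·m/s
3. Minimum kinetic energy:
   KE = (Δp)²/(2m) = (1.226e-20)²/(2 × 6.645e-27 kg)
   KE = 1.131e-14 J = 70.622 keV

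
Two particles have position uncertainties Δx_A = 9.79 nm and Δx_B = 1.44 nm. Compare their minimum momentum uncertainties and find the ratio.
Particle B has the larger minimum momentum uncertainty, by a factor of 6.80.

For each particle, the minimum momentum uncertainty is Δp_min = ℏ/(2Δx):

Particle A: Δp_A = ℏ/(2×9.790e-09 m) = 5.386e-27 kg·m/s
Particle B: Δp_B = ℏ/(2×1.440e-09 m) = 3.662e-26 kg·m/s

Ratio: Δp_B/Δp_A = 6.80

Since Δp_min ∝ 1/Δx, the particle with smaller position uncertainty (B) has larger momentum uncertainty.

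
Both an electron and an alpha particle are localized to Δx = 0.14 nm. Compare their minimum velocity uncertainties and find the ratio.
The electron has the larger minimum velocity uncertainty, by a ratio of 7294.3.

For both particles, Δp_min = ℏ/(2Δx) = 3.766e-25 kg·m/s (same for both).

The velocity uncertainty is Δv = Δp/m:
- electron: Δv = 3.766e-25 / 9.109e-31 = 4.135e+05 m/s = 413.456 km/s
- alpha particle: Δv = 3.766e-25 / 6.645e-27 = 5.668e+01 m/s = 56.682 m/s

Ratio: 4.135e+05 / 5.668e+01 = 7294.3

The lighter particle has larger velocity uncertainty because Δv ∝ 1/m.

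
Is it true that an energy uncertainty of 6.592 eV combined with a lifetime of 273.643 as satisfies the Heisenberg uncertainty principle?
Yes, it satisfies the uncertainty relation.

Calculate the product ΔEΔt:
ΔE = 6.592 eV = 1.056e-18 J
ΔEΔt = (1.056e-18 J) × (2.736e-16 s)
ΔEΔt = 2.890e-34 J·s

Compare to the minimum allowed value ℏ/2:
ℏ/2 = 5.273e-35 J·s

Since ΔEΔt = 2.890e-34 J·s ≥ 5.273e-35 J·s = ℏ/2,
this satisfies the uncertainty relation.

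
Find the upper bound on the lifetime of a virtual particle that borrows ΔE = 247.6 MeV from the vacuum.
1.329 ys

Using the energy-time uncertainty principle:
ΔEΔt ≥ ℏ/2

For a virtual particle borrowing energy ΔE, the maximum lifetime is:
Δt_max = ℏ/(2ΔE)

Converting energy:
ΔE = 247.6 MeV = 3.967e-11 J

Δt_max = (1.055e-34 J·s) / (2 × 3.967e-11 J)
Δt_max = 1.329e-24 s = 1.329 ys

Virtual particles with higher borrowed energy exist for shorter times.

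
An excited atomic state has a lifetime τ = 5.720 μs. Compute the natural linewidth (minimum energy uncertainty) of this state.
57.536 peV

Using the energy-time uncertainty principle:
ΔEΔt ≥ ℏ/2

The lifetime τ represents the time uncertainty Δt.
The natural linewidth (minimum energy uncertainty) is:

ΔE = ℏ/(2τ)
ΔE = (1.055e-34 J·s) / (2 × 5.720e-06 s)
ΔE = 9.218e-30 J = 57.536 peV

This natural linewidth limits the precision of spectroscopic measurements.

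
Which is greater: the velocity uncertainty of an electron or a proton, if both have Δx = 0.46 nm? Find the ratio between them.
The electron has the larger minimum velocity uncertainty, by a ratio of 1836.2.

For both particles, Δp_min = ℏ/(2Δx) = 1.146e-25 kg·m/s (same for both).

The velocity uncertainty is Δv = Δp/m:
- electron: Δv = 1.146e-25 / 9.109e-31 = 1.258e+05 m/s = 125.834 km/s
- proton: Δv = 1.146e-25 / 1.673e-27 = 6.853e+01 m/s = 68.532 m/s

Ratio: 1.258e+05 / 6.853e+01 = 1836.2

The lighter particle has larger velocity uncertainty because Δv ∝ 1/m.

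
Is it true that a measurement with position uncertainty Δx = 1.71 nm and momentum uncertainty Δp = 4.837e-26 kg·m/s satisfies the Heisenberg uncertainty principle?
Yes, it satisfies the uncertainty principle.

Calculate the product ΔxΔp:
ΔxΔp = (1.710e-09 m) × (4.837e-26 kg·m/s)
ΔxΔp = 8.271e-35 J·s

Compare to the minimum allowed value ℏ/2:
ℏ/2 = 5.273e-35 J·s

Since ΔxΔp = 8.271e-35 J·s ≥ 5.273e-35 J·s = ℏ/2,
the measurement satisfies the uncertainty principle.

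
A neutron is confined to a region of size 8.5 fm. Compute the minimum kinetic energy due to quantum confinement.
71.700 keV

Using the uncertainty principle:

1. Position uncertainty: Δx ≈ 8.500e-15 m
2. Minimum momentum uncertainty: Δp = ℏ/(2Δx) = 6.203e-21 kg·m/s
3. Minimum kinetic energy:
   KE = (Δp)²/(2m) = (6.203e-21)²/(2 × 1.675e-27 kg)
   KE = 1.149e-14 J = 71.700 keV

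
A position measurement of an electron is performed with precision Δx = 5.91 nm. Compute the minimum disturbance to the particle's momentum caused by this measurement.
8.922 × 10^-27 kg·m/s

The uncertainty principle implies that measuring position disturbs momentum:
ΔxΔp ≥ ℏ/2

When we measure position with precision Δx, we necessarily introduce a momentum uncertainty:
Δp ≥ ℏ/(2Δx)
Δp_min = (1.055e-34 J·s) / (2 × 5.910e-09 m)
Δp_min = 8.922e-27 kg·m/s

The more precisely we measure position, the greater the momentum disturbance.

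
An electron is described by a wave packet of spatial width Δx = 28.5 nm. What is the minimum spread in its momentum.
1.850 × 10^-27 kg·m/s

For a wave packet, the spatial width Δx and momentum spread Δp are related by the uncertainty principle:
ΔxΔp ≥ ℏ/2

The minimum momentum spread is:
Δp_min = ℏ/(2Δx)
Δp_min = (1.055e-34 J·s) / (2 × 2.850e-08 m)
Δp_min = 1.850e-27 kg·m/s

A wave packet cannot have both a well-defined position and well-defined momentum.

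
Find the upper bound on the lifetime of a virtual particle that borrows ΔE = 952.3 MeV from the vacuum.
3.456 × 10^-25 s

Using the energy-time uncertainty principle:
ΔEΔt ≥ ℏ/2

For a virtual particle borrowing energy ΔE, the maximum lifetime is:
Δt_max = ℏ/(2ΔE)

Converting energy:
ΔE = 952.3 MeV = 1.526e-10 J

Δt_max = (1.055e-34 J·s) / (2 × 1.526e-10 J)
Δt_max = 3.456e-25 s = 3.456 × 10^-25 s

Virtual particles with higher borrowed energy exist for shorter times.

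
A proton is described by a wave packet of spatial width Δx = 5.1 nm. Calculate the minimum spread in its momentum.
1.034 × 10^-26 kg·m/s

For a wave packet, the spatial width Δx and momentum spread Δp are related by the uncertainty principle:
ΔxΔp ≥ ℏ/2

The minimum momentum spread is:
Δp_min = ℏ/(2Δx)
Δp_min = (1.055e-34 J·s) / (2 × 5.100e-09 m)
Δp_min = 1.034e-26 kg·m/s

A wave packet cannot have both a well-defined position and well-defined momentum.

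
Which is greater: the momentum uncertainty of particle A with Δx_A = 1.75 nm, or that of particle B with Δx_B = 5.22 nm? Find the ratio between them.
Particle A has the larger minimum momentum uncertainty, by a factor of 2.98.

For each particle, the minimum momentum uncertainty is Δp_min = ℏ/(2Δx):

Particle A: Δp_A = ℏ/(2×1.750e-09 m) = 3.013e-26 kg·m/s
Particle B: Δp_B = ℏ/(2×5.220e-09 m) = 1.010e-26 kg·m/s

Ratio: Δp_A/Δp_B = 2.98

Since Δp_min ∝ 1/Δx, the particle with smaller position uncertainty (A) has larger momentum uncertainty.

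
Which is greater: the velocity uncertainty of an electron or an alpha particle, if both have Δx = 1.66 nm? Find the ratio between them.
The electron has the larger minimum velocity uncertainty, by a ratio of 7294.3.

For both particles, Δp_min = ℏ/(2Δx) = 3.176e-26 kg·m/s (same for both).

The velocity uncertainty is Δv = Δp/m:
- electron: Δv = 3.176e-26 / 9.109e-31 = 3.487e+04 m/s = 34.870 km/s
- alpha particle: Δv = 3.176e-26 / 6.645e-27 = 4.780e+00 m/s = 4.780 m/s

Ratio: 3.487e+04 / 4.780e+00 = 7294.3

The lighter particle has larger velocity uncertainty because Δv ∝ 1/m.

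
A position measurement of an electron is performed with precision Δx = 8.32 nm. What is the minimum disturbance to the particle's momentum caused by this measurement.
6.338 × 10^-27 kg·m/s

The uncertainty principle implies that measuring position disturbs momentum:
ΔxΔp ≥ ℏ/2

When we measure position with precision Δx, we necessarily introduce a momentum uncertainty:
Δp ≥ ℏ/(2Δx)
Δp_min = (1.055e-34 J·s) / (2 × 8.320e-09 m)
Δp_min = 6.338e-27 kg·m/s

The more precisely we measure position, the greater the momentum disturbance.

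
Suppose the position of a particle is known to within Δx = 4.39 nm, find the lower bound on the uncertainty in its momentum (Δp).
1.201 × 10^-26 kg·m/s

Using the Heisenberg uncertainty principle:
ΔxΔp ≥ ℏ/2

The minimum uncertainty in momentum is:
Δp_min = ℏ/(2Δx)
Δp_min = (1.055e-34 J·s) / (2 × 4.390e-09 m)
Δp_min = 1.201e-26 kg·m/s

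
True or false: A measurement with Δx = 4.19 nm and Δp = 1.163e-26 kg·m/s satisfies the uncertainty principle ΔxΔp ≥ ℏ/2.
No, it violates the uncertainty principle (impossible measurement).

Calculate the product ΔxΔp:
ΔxΔp = (4.190e-09 m) × (1.163e-26 kg·m/s)
ΔxΔp = 4.873e-35 J·s

Compare to the minimum allowed value ℏ/2:
ℏ/2 = 5.273e-35 J·s

Since ΔxΔp = 4.873e-35 J·s < 5.273e-35 J·s = ℏ/2,
the measurement violates the uncertainty principle.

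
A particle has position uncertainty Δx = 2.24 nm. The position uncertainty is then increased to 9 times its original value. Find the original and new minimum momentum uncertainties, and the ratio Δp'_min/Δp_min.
Original Δp_min = 2.354 × 10^-26 kg·m/s; new Δp'_min = 2.616 × 10^-27 kg·m/s; ratio Δp'_min/Δp_min = 1/9.

From the uncertainty principle ΔxΔp ≥ ℏ/2, the minimum momentum uncertainty is Δp_min = ℏ/(2Δx).

Original (Δx = 2.24 nm = 2.240e-09 m):
Δp_min = (1.055e-34 J·s)/(2 × 2.240e-09 m) = 2.354e-26 kg·m/s

When Δx → 9Δx:
Δp'_min = ℏ/(2 × 9Δx) = (1/9) × ℏ/(2Δx) = (1/9) × Δp_min
Δp'_min = 1/9 × 2.354e-26 kg·m/s = 2.616e-27 kg·m/s

Since Δp_min ∝ 1/Δx, when Δx is increased to 9 times its original value, Δp_min decreases to 1/9 of its original value.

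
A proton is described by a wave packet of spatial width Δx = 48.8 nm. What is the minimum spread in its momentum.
1.081 × 10^-27 kg·m/s

For a wave packet, the spatial width Δx and momentum spread Δp are related by the uncertainty principle:
ΔxΔp ≥ ℏ/2

The minimum momentum spread is:
Δp_min = ℏ/(2Δx)
Δp_min = (1.055e-34 J·s) / (2 × 4.880e-08 m)
Δp_min = 1.081e-27 kg·m/s

A wave packet cannot have both a well-defined position and well-defined momentum.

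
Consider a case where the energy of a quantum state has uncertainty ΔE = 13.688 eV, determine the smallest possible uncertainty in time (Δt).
24.043 as

Using the energy-time uncertainty principle:
ΔEΔt ≥ ℏ/2

The minimum uncertainty in time is:
Δt_min = ℏ/(2ΔE)
Δt_min = (1.055e-34 J·s) / (2 × 2.193e-18 J)
Δt_min = 2.404e-17 s = 24.043 as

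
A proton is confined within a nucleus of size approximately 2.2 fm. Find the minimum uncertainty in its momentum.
2.397 × 10^-20 kg·m/s

Using the Heisenberg uncertainty principle:
ΔxΔp ≥ ℏ/2

With Δx ≈ L = 2.200e-15 m (the confinement size):
Δp_min = ℏ/(2Δx)
Δp_min = (1.055e-34 J·s) / (2 × 2.200e-15 m)
Δp_min = 2.397e-20 kg·m/s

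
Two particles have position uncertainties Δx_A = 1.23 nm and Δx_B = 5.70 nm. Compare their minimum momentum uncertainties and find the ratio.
Particle A has the larger minimum momentum uncertainty, by a factor of 4.63.

For each particle, the minimum momentum uncertainty is Δp_min = ℏ/(2Δx):

Particle A: Δp_A = ℏ/(2×1.230e-09 m) = 4.287e-26 kg·m/s
Particle B: Δp_B = ℏ/(2×5.700e-09 m) = 9.251e-27 kg·m/s

Ratio: Δp_A/Δp_B = 4.63

Since Δp_min ∝ 1/Δx, the particle with smaller position uncertainty (A) has larger momentum uncertainty.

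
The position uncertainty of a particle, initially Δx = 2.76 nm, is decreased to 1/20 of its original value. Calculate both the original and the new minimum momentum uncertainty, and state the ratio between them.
Original Δp_min = 1.910 × 10^-26 kg·m/s; new Δp'_min = 3.821 × 10^-25 kg·m/s; ratio Δp'_min/Δp_min = 20.

From the uncertainty principle ΔxΔp ≥ ℏ/2, the minimum momentum uncertainty is Δp_min = ℏ/(2Δx).

Original (Δx = 2.76 nm = 2.760e-09 m):
Δp_min = (1.055e-34 J·s)/(2 × 2.760e-09 m) = 1.910e-26 kg·m/s

When Δx → (1/20)Δx:
Δp'_min = ℏ/(2 × (1/20)Δx) = 20 × ℏ/(2Δx) = 20 × Δp_min
Δp'_min = 20 × 1.910e-26 kg·m/s = 3.821e-25 kg·m/s

Since Δp_min ∝ 1/Δx, when Δx is decreased to 1/20 of its original value, Δp_min increases to 20 times its original value.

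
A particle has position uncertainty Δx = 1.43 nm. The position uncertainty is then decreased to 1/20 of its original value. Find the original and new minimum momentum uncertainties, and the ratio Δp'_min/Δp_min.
Original Δp_min = 3.687 × 10^-26 kg·m/s; new Δp'_min = 7.375 × 10^-25 kg·m/s; ratio Δp'_min/Δp_min = 20.

From the uncertainty principle ΔxΔp ≥ ℏ/2, the minimum momentum uncertainty is Δp_min = ℏ/(2Δx).

Original (Δx = 1.43 nm = 1.430e-09 m):
Δp_min = (1.055e-34 J·s)/(2 × 1.430e-09 m) = 3.687e-26 kg·m/s

When Δx → (1/20)Δx:
Δp'_min = ℏ/(2 × (1/20)Δx) = 20 × ℏ/(2Δx) = 20 × Δp_min
Δp'_min = 20 × 3.687e-26 kg·m/s = 7.375e-25 kg·m/s

Since Δp_min ∝ 1/Δx, when Δx is decreased to 1/20 of its original value, Δp_min increases to 20 times its original value.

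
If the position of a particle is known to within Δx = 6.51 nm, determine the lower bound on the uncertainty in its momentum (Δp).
8.100 × 10^-27 kg·m/s

Using the Heisenberg uncertainty principle:
ΔxΔp ≥ ℏ/2

The minimum uncertainty in momentum is:
Δp_min = ℏ/(2Δx)
Δp_min = (1.055e-34 J·s) / (2 × 6.510e-09 m)
Δp_min = 8.100e-27 kg·m/s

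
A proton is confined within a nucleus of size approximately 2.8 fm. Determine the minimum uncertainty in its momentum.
1.883 × 10^-20 kg·m/s

Using the Heisenberg uncertainty principle:
ΔxΔp ≥ ℏ/2

With Δx ≈ L = 2.800e-15 m (the confinement size):
Δp_min = ℏ/(2Δx)
Δp_min = (1.055e-34 J·s) / (2 × 2.800e-15 m)
Δp_min = 1.883e-20 kg·m/s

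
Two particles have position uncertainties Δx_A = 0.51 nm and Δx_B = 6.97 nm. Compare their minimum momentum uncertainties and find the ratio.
Particle A has the larger minimum momentum uncertainty, by a factor of 13.67.

For each particle, the minimum momentum uncertainty is Δp_min = ℏ/(2Δx):

Particle A: Δp_A = ℏ/(2×5.100e-10 m) = 1.034e-25 kg·m/s
Particle B: Δp_B = ℏ/(2×6.970e-09 m) = 7.565e-27 kg·m/s

Ratio: Δp_A/Δp_B = 13.67

Since Δp_min ∝ 1/Δx, the particle with smaller position uncertainty (A) has larger momentum uncertainty.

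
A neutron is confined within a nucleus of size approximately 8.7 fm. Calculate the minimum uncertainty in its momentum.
6.061 × 10^-21 kg·m/s

Using the Heisenberg uncertainty principle:
ΔxΔp ≥ ℏ/2

With Δx ≈ L = 8.700e-15 m (the confinement size):
Δp_min = ℏ/(2Δx)
Δp_min = (1.055e-34 J·s) / (2 × 8.700e-15 m)
Δp_min = 6.061e-21 kg·m/s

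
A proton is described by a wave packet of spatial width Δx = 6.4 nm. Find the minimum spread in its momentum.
8.239 × 10^-27 kg·m/s

For a wave packet, the spatial width Δx and momentum spread Δp are related by the uncertainty principle:
ΔxΔp ≥ ℏ/2

The minimum momentum spread is:
Δp_min = ℏ/(2Δx)
Δp_min = (1.055e-34 J·s) / (2 × 6.400e-09 m)
Δp_min = 8.239e-27 kg·m/s

A wave packet cannot have both a well-defined position and well-defined momentum.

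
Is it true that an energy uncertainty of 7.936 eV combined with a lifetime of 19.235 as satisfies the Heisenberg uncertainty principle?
No, it violates the uncertainty relation.

Calculate the product ΔEΔt:
ΔE = 7.936 eV = 1.271e-18 J
ΔEΔt = (1.271e-18 J) × (1.923e-17 s)
ΔEΔt = 2.446e-35 J·s

Compare to the minimum allowed value ℏ/2:
ℏ/2 = 5.273e-35 J·s

Since ΔEΔt = 2.446e-35 J·s < 5.273e-35 J·s = ℏ/2,
this violates the uncertainty relation.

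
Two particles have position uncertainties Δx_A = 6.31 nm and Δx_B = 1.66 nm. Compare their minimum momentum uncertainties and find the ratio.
Particle B has the larger minimum momentum uncertainty, by a factor of 3.80.

For each particle, the minimum momentum uncertainty is Δp_min = ℏ/(2Δx):

Particle A: Δp_A = ℏ/(2×6.310e-09 m) = 8.356e-27 kg·m/s
Particle B: Δp_B = ℏ/(2×1.660e-09 m) = 3.176e-26 kg·m/s

Ratio: Δp_B/Δp_A = 3.80

Since Δp_min ∝ 1/Δx, the particle with smaller position uncertainty (B) has larger momentum uncertainty.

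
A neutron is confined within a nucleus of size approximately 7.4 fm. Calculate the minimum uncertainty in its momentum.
7.125 × 10^-21 kg·m/s

Using the Heisenberg uncertainty principle:
ΔxΔp ≥ ℏ/2

With Δx ≈ L = 7.400e-15 m (the confinement size):
Δp_min = ℏ/(2Δx)
Δp_min = (1.055e-34 J·s) / (2 × 7.400e-15 m)
Δp_min = 7.125e-21 kg·m/s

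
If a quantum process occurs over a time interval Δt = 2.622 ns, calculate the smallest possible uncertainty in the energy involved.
125.517 neV

Using the energy-time uncertainty principle:
ΔEΔt ≥ ℏ/2

The minimum uncertainty in energy is:
ΔE_min = ℏ/(2Δt)
ΔE_min = (1.055e-34 J·s) / (2 × 2.622e-09 s)
ΔE_min = 2.011e-26 J = 125.517 neV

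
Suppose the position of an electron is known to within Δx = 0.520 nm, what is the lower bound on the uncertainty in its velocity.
111.315 km/s

Using the Heisenberg uncertainty principle and Δp = mΔv:
ΔxΔp ≥ ℏ/2
Δx(mΔv) ≥ ℏ/2

The minimum uncertainty in velocity is:
Δv_min = ℏ/(2mΔx)
Δv_min = (1.055e-34 J·s) / (2 × 9.109e-31 kg × 5.200e-10 m)
Δv_min = 1.113e+05 m/s = 111.315 km/s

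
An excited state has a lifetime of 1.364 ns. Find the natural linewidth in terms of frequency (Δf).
58.341 MHz

Using the energy-time uncertainty principle and E = hf:
ΔEΔt ≥ ℏ/2
hΔf·Δt ≥ ℏ/2

The minimum frequency uncertainty is:
Δf = ℏ/(2hτ) = 1/(4πτ)
Δf = 1/(4π × 1.364e-09 s)
Δf = 5.834e+07 Hz = 58.341 MHz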